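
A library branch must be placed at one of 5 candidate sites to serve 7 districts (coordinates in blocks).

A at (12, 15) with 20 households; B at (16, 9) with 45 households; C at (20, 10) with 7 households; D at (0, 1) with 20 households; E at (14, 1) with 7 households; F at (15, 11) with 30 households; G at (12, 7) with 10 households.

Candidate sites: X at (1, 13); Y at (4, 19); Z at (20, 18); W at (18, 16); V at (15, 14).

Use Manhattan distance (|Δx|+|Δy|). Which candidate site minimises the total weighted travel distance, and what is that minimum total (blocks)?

V, total 1261 blocks

Total weighted distance at each candidate:
  X (1, 13): total = 2354
  Y (4, 19): total = 2811
  Z (20, 18): total = 2312
  W (18, 16): total = 1784
  V (15, 14): total = 1261
Minimum is at V with total 1261 blocks.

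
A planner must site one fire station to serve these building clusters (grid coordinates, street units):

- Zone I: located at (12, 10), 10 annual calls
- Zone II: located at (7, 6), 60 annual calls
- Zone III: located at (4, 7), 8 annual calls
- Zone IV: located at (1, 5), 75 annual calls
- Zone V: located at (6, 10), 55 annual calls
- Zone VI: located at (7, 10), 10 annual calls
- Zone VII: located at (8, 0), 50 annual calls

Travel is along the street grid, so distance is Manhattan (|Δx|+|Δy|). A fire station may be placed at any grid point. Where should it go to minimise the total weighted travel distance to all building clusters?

(6, 6)

Manhattan distance separates: Σwᵢ(|x−xᵢ|+|y−yᵢ|) = Σwᵢ|x−xᵢ| + Σwᵢ|y−yᵢ|, so x and y are optimised independently as 1-D weighted medians.
Total weight W = 268; half = 134.
x-coordinate, sorted with cumulative weight:
  x=1 (Zone IV, w=75) cum 75
  x=4 (Zone III, w=8) cum 83
  x=6 (Zone V, w=55) cum 138  ← median
  x=7 (Zone II, w=60) cum 198
  x=7 (Zone VI, w=10) cum 208
  x=8 (Zone VII, w=50) cum 258
  x=12 (Zone I, w=10) cum 268
⇒ x* = 6
y-coordinate, sorted with cumulative weight:
  y=0 (Zone VII, w=50) cum 50
  y=5 (Zone IV, w=75) cum 125
  y=6 (Zone II, w=60) cum 185  ← median
  y=7 (Zone III, w=8) cum 193
  y=10 (Zone I, w=10) cum 203
  y=10 (Zone V, w=55) cum 258
  y=10 (Zone VI, w=10) cum 268
⇒ y* = 6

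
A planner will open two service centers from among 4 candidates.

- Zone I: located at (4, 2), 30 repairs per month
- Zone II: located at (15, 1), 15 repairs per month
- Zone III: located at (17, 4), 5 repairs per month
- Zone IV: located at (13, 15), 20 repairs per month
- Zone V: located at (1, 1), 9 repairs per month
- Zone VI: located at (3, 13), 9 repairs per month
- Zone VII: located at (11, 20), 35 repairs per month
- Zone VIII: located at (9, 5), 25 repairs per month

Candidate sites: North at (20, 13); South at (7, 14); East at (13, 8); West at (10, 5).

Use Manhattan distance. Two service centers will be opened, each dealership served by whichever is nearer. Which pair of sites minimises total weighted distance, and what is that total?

Evaluate every pair (each demand assigned to the nearer of the two):
  {South, West}: total = 1122
  {East, West}: total = 1352
  {North, West}: total = 1462
  {South, East}: total = 1506
  {North, East}: total = 1736
  {North, South}: total = 1746
Best pair: {South, West} with total 1122.

{South, West}, total 1122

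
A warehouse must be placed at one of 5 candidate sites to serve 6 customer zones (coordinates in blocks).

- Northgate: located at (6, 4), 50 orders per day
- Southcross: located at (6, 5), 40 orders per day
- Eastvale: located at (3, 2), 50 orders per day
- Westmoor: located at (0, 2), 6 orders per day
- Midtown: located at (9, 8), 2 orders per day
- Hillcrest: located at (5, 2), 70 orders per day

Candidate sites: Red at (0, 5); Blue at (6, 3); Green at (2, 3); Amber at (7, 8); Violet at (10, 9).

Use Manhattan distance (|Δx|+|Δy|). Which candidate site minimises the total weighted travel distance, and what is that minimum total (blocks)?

Total weighted distance at each candidate:
  Red (0, 5): total = 1492
  Blue (6, 3): total = 528
  Green (2, 3): total = 912
  Amber (7, 8): total = 1552
  Violet (10, 9): total = 2416
Minimum is at Blue with total 528 blocks.

Blue, total 528 blocks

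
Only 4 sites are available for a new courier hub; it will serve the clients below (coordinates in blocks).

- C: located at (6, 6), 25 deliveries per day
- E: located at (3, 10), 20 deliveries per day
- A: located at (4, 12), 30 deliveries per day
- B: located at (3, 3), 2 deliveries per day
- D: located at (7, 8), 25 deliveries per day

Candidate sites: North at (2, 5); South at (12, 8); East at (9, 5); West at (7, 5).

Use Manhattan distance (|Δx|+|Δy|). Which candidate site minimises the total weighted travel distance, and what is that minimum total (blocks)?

Total weighted distance at each candidate:
  North (2, 5): total = 721
  South (12, 8): total = 933
  East (9, 5): total = 821
  West (7, 5): total = 617
Minimum is at West with total 617 blocks.

West, total 617 blocks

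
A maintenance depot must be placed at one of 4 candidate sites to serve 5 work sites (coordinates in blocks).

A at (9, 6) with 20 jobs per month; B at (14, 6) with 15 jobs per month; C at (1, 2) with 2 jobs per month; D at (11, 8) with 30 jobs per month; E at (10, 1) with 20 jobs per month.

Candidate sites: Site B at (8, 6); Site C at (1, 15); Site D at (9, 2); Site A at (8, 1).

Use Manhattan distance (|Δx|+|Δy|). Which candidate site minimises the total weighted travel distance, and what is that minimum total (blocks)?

Site B, total 422 blocks

Total weighted distance at each candidate:
  Site B (8, 6): total = 422
  Site C (1, 15): total = 1666
  Site D (9, 2): total = 511
  Site A (8, 1): total = 641
Minimum is at Site B with total 422 blocks.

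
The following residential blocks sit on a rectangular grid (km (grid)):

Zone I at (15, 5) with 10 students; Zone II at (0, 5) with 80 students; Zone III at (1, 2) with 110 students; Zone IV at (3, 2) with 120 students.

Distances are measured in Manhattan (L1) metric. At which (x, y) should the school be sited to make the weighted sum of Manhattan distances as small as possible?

(1, 2)

Manhattan distance separates: Σwᵢ(|x−xᵢ|+|y−yᵢ|) = Σwᵢ|x−xᵢ| + Σwᵢ|y−yᵢ|, so x and y are optimised independently as 1-D weighted medians.
Total weight W = 320; half = 160.
x-coordinate, sorted with cumulative weight:
  x=0 (Zone II, w=80) cum 80
  x=1 (Zone III, w=110) cum 190  ← median
  x=3 (Zone IV, w=120) cum 310
  x=15 (Zone I, w=10) cum 320
⇒ x* = 1
y-coordinate, sorted with cumulative weight:
  y=2 (Zone III, w=110) cum 110
  y=2 (Zone IV, w=120) cum 230  ← median
  y=5 (Zone I, w=10) cum 240
  y=5 (Zone II, w=80) cum 320
⇒ y* = 2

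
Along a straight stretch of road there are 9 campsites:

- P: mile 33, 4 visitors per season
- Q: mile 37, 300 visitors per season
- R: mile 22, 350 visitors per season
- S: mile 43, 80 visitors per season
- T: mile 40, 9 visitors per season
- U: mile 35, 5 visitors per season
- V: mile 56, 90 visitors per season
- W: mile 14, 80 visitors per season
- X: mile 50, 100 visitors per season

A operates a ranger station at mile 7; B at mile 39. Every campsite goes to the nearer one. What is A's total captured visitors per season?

The indifferent point is the midpoint (7+39)/2 = 23; campsites left of it (closer to A at 7) go to A, those right go to B.
  W at 14 (w=80) → A
  R at 22 (w=350) → A
  P at 33 (w=4) → B
  U at 35 (w=5) → B
  Q at 37 (w=300) → B
  T at 40 (w=9) → B
  S at 43 (w=80) → B
  X at 50 (w=100) → B
  V at 56 (w=90) → B
A captures 430; B captures 588.

430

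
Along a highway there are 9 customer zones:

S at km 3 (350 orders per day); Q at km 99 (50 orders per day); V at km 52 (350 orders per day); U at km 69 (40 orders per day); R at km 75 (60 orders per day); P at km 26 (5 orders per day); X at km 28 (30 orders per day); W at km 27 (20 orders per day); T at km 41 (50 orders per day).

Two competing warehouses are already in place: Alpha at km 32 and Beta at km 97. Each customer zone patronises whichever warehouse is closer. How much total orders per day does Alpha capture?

805

The indifferent point is the midpoint (32+97)/2 = 64.5; customer zones left of it (closer to Alpha at 32) go to Alpha, those right go to Beta.
  S at 3 (w=350) → Alpha
  P at 26 (w=5) → Alpha
  W at 27 (w=20) → Alpha
  X at 28 (w=30) → Alpha
  T at 41 (w=50) → Alpha
  V at 52 (w=350) → Alpha
  U at 69 (w=40) → Beta
  R at 75 (w=60) → Beta
  Q at 99 (w=50) → Beta
Alpha captures 805; Beta captures 150.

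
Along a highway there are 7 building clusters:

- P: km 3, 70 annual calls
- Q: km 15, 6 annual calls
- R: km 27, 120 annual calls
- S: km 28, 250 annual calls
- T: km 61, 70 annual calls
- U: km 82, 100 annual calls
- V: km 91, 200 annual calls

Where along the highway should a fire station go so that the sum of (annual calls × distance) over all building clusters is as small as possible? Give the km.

x = 28

For a sum of weighted absolute distances on a line, the optimum is the weighted median (not the mean). Total weight W = 816; half-weight = 408.
Sort by position and accumulate weight:
  km 3 (P, w=70) → cum 70
  km 15 (Q, w=6) → cum 76
  km 27 (R, w=120) → cum 196
  km 28 (S, w=250) → cum 446  ≥ 408 → median here
  km 61 (T, w=70) → cum 516
  km 82 (U, w=100) → cum 616
  km 91 (V, w=200) → cum 816
Optimal location: km 28.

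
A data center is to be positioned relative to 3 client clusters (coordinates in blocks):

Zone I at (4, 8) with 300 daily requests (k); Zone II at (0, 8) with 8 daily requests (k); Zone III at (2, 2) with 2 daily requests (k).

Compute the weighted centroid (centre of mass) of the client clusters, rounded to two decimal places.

(3.88, 7.96)

The minimiser of Σwᵢ‖p−pᵢ‖² is the weighted centroid p* = (Σwᵢpᵢ)/(Σwᵢ).
Σwᵢ = 310.
Σwᵢxᵢ = 300·4 + 8·0 + 2·2 = 1204.
Σwᵢyᵢ = 300·8 + 8·8 + 2·2 = 2468.
x* = 1204/310 = 3.88, y* = 2468/310 = 7.96.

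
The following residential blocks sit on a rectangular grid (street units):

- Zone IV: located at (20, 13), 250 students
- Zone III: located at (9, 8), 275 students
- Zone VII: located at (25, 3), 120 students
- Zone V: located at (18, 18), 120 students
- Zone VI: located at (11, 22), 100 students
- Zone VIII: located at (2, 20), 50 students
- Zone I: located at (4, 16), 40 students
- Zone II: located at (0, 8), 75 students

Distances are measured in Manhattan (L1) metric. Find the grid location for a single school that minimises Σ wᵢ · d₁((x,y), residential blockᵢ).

Manhattan distance separates: Σwᵢ(|x−xᵢ|+|y−yᵢ|) = Σwᵢ|x−xᵢ| + Σwᵢ|y−yᵢ|, so x and y are optimised independently as 1-D weighted medians.
Total weight W = 1030; half = 515.
x-coordinate, sorted with cumulative weight:
  x=0 (Zone II, w=75) cum 75
  x=2 (Zone VIII, w=50) cum 125
  x=4 (Zone I, w=40) cum 165
  x=9 (Zone III, w=275) cum 440
  x=11 (Zone VI, w=100) cum 540  ← median
  x=18 (Zone V, w=120) cum 660
  x=20 (Zone IV, w=250) cum 910
  x=25 (Zone VII, w=120) cum 1030
⇒ x* = 11
y-coordinate, sorted with cumulative weight:
  y=3 (Zone VII, w=120) cum 120
  y=8 (Zone III, w=275) cum 395
  y=8 (Zone II, w=75) cum 470
  y=13 (Zone IV, w=250) cum 720  ← median
  y=16 (Zone I, w=40) cum 760
  y=18 (Zone V, w=120) cum 880
  y=20 (Zone VIII, w=50) cum 930
  y=22 (Zone VI, w=100) cum 1030
⇒ y* = 13

(11, 13)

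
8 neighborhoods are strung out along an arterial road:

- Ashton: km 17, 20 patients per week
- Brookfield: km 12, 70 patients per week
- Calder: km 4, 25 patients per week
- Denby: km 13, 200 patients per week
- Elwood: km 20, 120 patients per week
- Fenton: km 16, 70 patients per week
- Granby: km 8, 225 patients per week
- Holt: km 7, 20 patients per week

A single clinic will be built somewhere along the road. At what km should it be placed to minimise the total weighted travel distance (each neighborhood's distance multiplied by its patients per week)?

For a sum of weighted absolute distances on a line, the optimum is the weighted median (not the mean). Total weight W = 750; half-weight = 375.
Sort by position and accumulate weight:
  km 4 (Calder, w=25) → cum 25
  km 7 (Holt, w=20) → cum 45
  km 8 (Granby, w=225) → cum 270
  km 12 (Brookfield, w=70) → cum 340
  km 13 (Denby, w=200) → cum 540  ≥ 375 → median here
  km 16 (Fenton, w=70) → cum 610
  km 17 (Ashton, w=20) → cum 630
  km 20 (Elwood, w=120) → cum 750
Optimal location: km 13.

x = 13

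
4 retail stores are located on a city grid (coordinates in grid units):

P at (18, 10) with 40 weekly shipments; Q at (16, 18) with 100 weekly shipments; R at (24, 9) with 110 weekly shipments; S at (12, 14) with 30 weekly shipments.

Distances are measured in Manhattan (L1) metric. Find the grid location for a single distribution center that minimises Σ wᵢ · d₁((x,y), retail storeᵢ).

(18, 10)

Manhattan distance separates: Σwᵢ(|x−xᵢ|+|y−yᵢ|) = Σwᵢ|x−xᵢ| + Σwᵢ|y−yᵢ|, so x and y are optimised independently as 1-D weighted medians.
Total weight W = 280; half = 140.
x-coordinate, sorted with cumulative weight:
  x=12 (S, w=30) cum 30
  x=16 (Q, w=100) cum 130
  x=18 (P, w=40) cum 170  ← median
  x=24 (R, w=110) cum 280
⇒ x* = 18
y-coordinate, sorted with cumulative weight:
  y=9 (R, w=110) cum 110
  y=10 (P, w=40) cum 150  ← median
  y=14 (S, w=30) cum 180
  y=18 (Q, w=100) cum 280
⇒ y* = 10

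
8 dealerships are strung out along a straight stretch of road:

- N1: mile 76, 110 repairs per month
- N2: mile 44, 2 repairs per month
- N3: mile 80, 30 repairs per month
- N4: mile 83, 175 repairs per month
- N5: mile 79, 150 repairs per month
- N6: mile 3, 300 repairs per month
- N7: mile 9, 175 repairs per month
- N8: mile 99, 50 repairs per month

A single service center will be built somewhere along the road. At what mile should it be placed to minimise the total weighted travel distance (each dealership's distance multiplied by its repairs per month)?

For a sum of weighted absolute distances on a line, the optimum is the weighted median (not the mean). Total weight W = 992; half-weight = 496.
Sort by position and accumulate weight:
  mile 3 (N6, w=300) → cum 300
  mile 9 (N7, w=175) → cum 475
  mile 44 (N2, w=2) → cum 477
  mile 76 (N1, w=110) → cum 587  ≥ 496 → median here
  mile 79 (N5, w=150) → cum 737
  mile 80 (N3, w=30) → cum 767
  mile 83 (N4, w=175) → cum 942
  mile 99 (N8, w=50) → cum 992
Optimal location: mile 76.

x = 76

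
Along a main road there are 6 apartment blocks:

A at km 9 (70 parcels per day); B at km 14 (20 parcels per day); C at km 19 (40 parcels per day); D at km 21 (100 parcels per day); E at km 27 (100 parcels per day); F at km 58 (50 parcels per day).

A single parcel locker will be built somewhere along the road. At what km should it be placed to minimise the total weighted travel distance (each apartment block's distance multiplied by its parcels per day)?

For a sum of weighted absolute distances on a line, the optimum is the weighted median (not the mean). Total weight W = 380; half-weight = 190.
Sort by position and accumulate weight:
  km 9 (A, w=70) → cum 70
  km 14 (B, w=20) → cum 90
  km 19 (C, w=40) → cum 130
  km 21 (D, w=100) → cum 230  ≥ 190 → median here
  km 27 (E, w=100) → cum 330
  km 58 (F, w=50) → cum 380
Optimal location: km 21.

x = 21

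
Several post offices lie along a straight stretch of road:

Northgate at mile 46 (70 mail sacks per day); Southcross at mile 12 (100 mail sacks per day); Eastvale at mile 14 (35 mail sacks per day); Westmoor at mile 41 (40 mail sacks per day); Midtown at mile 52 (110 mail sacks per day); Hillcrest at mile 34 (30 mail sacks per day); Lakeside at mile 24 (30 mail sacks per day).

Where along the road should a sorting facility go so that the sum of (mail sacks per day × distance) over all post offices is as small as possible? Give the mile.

x = 41

For a sum of weighted absolute distances on a line, the optimum is the weighted median (not the mean). Total weight W = 415; half-weight = 207.5.
Sort by position and accumulate weight:
  mile 12 (Southcross, w=100) → cum 100
  mile 14 (Eastvale, w=35) → cum 135
  mile 24 (Lakeside, w=30) → cum 165
  mile 34 (Hillcrest, w=30) → cum 195
  mile 41 (Westmoor, w=40) → cum 235  ≥ 207.5 → median here
  mile 46 (Northgate, w=70) → cum 305
  mile 52 (Midtown, w=110) → cum 415
Optimal location: mile 41.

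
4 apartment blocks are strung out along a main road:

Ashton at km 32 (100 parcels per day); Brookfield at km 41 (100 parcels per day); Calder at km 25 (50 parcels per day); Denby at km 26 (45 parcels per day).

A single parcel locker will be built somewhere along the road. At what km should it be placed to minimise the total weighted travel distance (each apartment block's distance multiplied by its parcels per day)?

For a sum of weighted absolute distances on a line, the optimum is the weighted median (not the mean). Total weight W = 295; half-weight = 147.5.
Sort by position and accumulate weight:
  km 25 (Calder, w=50) → cum 50
  km 26 (Denby, w=45) → cum 95
  km 32 (Ashton, w=100) → cum 195  ≥ 147.5 → median here
  km 41 (Brookfield, w=100) → cum 295
Optimal location: km 32.

x = 32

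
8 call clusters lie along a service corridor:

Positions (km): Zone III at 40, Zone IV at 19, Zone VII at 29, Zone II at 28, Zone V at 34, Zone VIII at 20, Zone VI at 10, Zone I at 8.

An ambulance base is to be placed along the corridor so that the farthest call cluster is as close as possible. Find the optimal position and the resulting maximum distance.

The 1-center on a line is the midpoint of the two extreme points: leftmost at 8, rightmost at 40.
Optimal location = (8 + 40)/2 = 24; maximum distance = (40 − 8)/2 = 16.

location 24, max distance 16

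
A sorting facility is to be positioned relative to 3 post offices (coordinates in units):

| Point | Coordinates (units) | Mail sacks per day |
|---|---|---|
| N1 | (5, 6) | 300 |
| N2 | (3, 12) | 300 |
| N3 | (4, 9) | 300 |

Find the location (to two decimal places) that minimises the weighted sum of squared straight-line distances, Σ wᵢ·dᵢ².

The minimiser of Σwᵢ‖p−pᵢ‖² is the weighted centroid p* = (Σwᵢpᵢ)/(Σwᵢ).
Σwᵢ = 900.
Σwᵢxᵢ = 300·5 + 300·3 + 300·4 = 3600.
Σwᵢyᵢ = 300·6 + 300·12 + 300·9 = 8100.
x* = 3600/900 = 4.00, y* = 8100/900 = 9.00.

(4.00, 9.00)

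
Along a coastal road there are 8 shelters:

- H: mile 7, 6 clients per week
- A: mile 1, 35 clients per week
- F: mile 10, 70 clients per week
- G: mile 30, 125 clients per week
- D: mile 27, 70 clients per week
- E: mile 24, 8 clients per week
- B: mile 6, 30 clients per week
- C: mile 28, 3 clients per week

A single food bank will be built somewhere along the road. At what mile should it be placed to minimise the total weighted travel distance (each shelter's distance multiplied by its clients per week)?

x = 27

For a sum of weighted absolute distances on a line, the optimum is the weighted median (not the mean). Total weight W = 347; half-weight = 173.5.
Sort by position and accumulate weight:
  mile 1 (A, w=35) → cum 35
  mile 6 (B, w=30) → cum 65
  mile 7 (H, w=6) → cum 71
  mile 10 (F, w=70) → cum 141
  mile 24 (E, w=8) → cum 149
  mile 27 (D, w=70) → cum 219  ≥ 173.5 → median here
  mile 28 (C, w=3) → cum 222
  mile 30 (G, w=125) → cum 347
Optimal location: mile 27.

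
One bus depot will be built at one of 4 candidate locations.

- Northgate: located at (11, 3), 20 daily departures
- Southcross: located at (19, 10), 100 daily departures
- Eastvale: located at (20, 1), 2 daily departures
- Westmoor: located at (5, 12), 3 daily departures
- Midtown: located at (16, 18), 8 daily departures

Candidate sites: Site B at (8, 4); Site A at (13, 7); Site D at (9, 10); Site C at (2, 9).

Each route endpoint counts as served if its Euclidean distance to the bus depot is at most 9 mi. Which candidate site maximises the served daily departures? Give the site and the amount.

Coverage radius r = 9 mi; a point is covered iff (Δx)²+(Δy)² ≤ 9² = 81.
  Site B (8, 4): covers {Northgate, Westmoor} → 23
  Site A (13, 7): covers {Northgate, Southcross} → 120
  Site D (9, 10): covers {Northgate, Westmoor} → 23
  Site C (2, 9): covers {Westmoor} → 3
Maximum coverage at Site A: 120 daily departures.

Site A, covering 120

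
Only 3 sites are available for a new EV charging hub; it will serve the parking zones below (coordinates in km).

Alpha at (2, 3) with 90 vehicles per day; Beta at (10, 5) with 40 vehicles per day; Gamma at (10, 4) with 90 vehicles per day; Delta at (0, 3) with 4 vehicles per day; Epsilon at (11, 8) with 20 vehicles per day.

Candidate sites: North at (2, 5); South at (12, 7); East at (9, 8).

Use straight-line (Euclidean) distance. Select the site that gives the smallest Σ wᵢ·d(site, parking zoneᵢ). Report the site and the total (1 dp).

Total weighted distance at each candidate:
  North (2, 5): total = 1426.7
  South (12, 7): total = 1485.8
  East (9, 8): total = 1353.0
Minimum is at East with total 1353.0 km.

East, total 1353.0 km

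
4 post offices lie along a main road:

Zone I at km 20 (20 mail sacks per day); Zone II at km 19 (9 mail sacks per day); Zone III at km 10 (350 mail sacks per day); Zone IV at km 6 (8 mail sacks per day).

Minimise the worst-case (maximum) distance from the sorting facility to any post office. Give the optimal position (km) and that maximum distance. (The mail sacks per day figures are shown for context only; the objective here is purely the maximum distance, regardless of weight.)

The 1-center on a line is the midpoint of the two extreme points: leftmost at 6, rightmost at 20.
Optimal location = (6 + 20)/2 = 13; maximum distance = (20 − 6)/2 = 7.

location 13, max distance 7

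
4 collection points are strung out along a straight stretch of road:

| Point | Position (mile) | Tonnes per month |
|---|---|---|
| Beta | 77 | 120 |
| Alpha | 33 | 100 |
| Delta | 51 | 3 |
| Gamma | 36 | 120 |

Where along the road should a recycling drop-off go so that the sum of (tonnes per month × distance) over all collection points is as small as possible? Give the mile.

For a sum of weighted absolute distances on a line, the optimum is the weighted median (not the mean). Total weight W = 343; half-weight = 171.5.
Sort by position and accumulate weight:
  mile 33 (Alpha, w=100) → cum 100
  mile 36 (Gamma, w=120) → cum 220  ≥ 171.5 → median here
  mile 51 (Delta, w=3) → cum 223
  mile 77 (Beta, w=120) → cum 343
Optimal location: mile 36.

x = 36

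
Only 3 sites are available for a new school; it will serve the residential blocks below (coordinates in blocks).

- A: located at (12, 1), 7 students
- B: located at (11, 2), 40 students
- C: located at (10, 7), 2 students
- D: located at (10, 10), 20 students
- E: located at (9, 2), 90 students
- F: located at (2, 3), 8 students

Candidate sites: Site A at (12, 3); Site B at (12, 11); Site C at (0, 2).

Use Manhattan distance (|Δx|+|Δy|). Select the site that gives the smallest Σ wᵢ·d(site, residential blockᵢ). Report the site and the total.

Total weighted distance at each candidate:
  Site A (12, 3): total = 726
  Site B (12, 11): total = 1766
  Site C (0, 2): total = 1755
Minimum is at Site A with total 726 blocks.

Site A, total 726 blocks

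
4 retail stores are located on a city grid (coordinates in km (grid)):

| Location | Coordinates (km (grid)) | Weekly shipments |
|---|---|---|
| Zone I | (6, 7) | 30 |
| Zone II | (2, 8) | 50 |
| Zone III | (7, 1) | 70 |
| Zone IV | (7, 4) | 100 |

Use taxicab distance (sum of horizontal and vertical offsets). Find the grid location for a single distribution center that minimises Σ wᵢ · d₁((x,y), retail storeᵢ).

Manhattan distance separates: Σwᵢ(|x−xᵢ|+|y−yᵢ|) = Σwᵢ|x−xᵢ| + Σwᵢ|y−yᵢ|, so x and y are optimised independently as 1-D weighted medians.
Total weight W = 250; half = 125.
x-coordinate, sorted with cumulative weight:
  x=2 (Zone II, w=50) cum 50
  x=6 (Zone I, w=30) cum 80
  x=7 (Zone III, w=70) cum 150  ← median
  x=7 (Zone IV, w=100) cum 250
⇒ x* = 7
y-coordinate, sorted with cumulative weight:
  y=1 (Zone III, w=70) cum 70
  y=4 (Zone IV, w=100) cum 170  ← median
  y=7 (Zone I, w=30) cum 200
  y=8 (Zone II, w=50) cum 250
⇒ y* = 4

(7, 4)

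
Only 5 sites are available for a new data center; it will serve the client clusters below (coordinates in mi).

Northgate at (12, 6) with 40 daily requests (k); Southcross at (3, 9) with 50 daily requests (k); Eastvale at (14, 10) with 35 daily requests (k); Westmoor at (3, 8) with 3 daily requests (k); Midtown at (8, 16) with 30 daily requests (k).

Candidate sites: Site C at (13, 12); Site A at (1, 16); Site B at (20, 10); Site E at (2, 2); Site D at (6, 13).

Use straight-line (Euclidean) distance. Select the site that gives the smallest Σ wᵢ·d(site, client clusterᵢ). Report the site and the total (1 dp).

Total weighted distance at each candidate:
  Site C (13, 12): total = 1068.0
  Site A (1, 16): total = 1694.5
  Site B (20, 10): total = 1873.1
  Site E (2, 2): total = 1764.3
  Site D (6, 13): total = 1043.5
Minimum is at Site D with total 1043.5 mi.

Site D, total 1043.5 mi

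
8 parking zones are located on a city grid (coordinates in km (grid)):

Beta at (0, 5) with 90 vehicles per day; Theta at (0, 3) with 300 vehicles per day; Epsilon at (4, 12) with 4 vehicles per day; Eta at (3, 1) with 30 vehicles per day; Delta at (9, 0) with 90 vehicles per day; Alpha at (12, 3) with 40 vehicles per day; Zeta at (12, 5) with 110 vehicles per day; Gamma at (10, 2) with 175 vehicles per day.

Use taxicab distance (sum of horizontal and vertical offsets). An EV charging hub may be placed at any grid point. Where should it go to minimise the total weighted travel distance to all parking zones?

Manhattan distance separates: Σwᵢ(|x−xᵢ|+|y−yᵢ|) = Σwᵢ|x−xᵢ| + Σwᵢ|y−yᵢ|, so x and y are optimised independently as 1-D weighted medians.
Total weight W = 839; half = 419.5.
x-coordinate, sorted with cumulative weight:
  x=0 (Beta, w=90) cum 90
  x=0 (Theta, w=300) cum 390
  x=3 (Eta, w=30) cum 420  ← median
  x=4 (Epsilon, w=4) cum 424
  x=9 (Delta, w=90) cum 514
  x=10 (Gamma, w=175) cum 689
  x=12 (Alpha, w=40) cum 729
  x=12 (Zeta, w=110) cum 839
⇒ x* = 3
y-coordinate, sorted with cumulative weight:
  y=0 (Delta, w=90) cum 90
  y=1 (Eta, w=30) cum 120
  y=2 (Gamma, w=175) cum 295
  y=3 (Theta, w=300) cum 595  ← median
  y=3 (Alpha, w=40) cum 635
  y=5 (Beta, w=90) cum 725
  y=5 (Zeta, w=110) cum 835
  y=12 (Epsilon, w=4) cum 839
⇒ y* = 3

(3, 3)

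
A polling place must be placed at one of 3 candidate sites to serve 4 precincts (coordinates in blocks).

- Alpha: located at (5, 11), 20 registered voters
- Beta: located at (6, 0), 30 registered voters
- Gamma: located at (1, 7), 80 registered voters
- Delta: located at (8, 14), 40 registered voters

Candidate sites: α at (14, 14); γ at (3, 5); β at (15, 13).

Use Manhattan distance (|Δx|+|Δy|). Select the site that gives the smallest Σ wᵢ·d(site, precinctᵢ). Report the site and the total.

Total weighted distance at each candidate:
  α (14, 14): total = 2740
  γ (3, 5): total = 1280
  β (15, 13): total = 2820
Minimum is at γ with total 1280 blocks.

γ, total 1280 blocks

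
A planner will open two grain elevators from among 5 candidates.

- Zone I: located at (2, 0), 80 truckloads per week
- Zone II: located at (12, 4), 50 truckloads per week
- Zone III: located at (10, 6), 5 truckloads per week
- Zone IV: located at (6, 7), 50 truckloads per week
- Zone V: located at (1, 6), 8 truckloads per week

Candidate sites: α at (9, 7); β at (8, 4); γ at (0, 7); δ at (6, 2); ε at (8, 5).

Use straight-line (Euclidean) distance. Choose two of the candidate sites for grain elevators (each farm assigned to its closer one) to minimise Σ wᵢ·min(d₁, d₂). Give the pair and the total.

{δ, ε}, total 767.8

Evaluate every pair (each demand assigned to the nearer of the two):
  {δ, ε}: total = 767.8
  {α, δ}: total = 778.2
  {β, δ}: total = 803.4
  {γ, ε}: total = 952.5
  {α, γ}: total = 962.9
  {γ, δ}: total = 963.6
  {β, γ}: total = 982.6
  {β, ε}: total = 986.1
  {α, β}: total = 992.2
  {α, ε}: total = 1036.0
Best pair: {δ, ε} with total 767.8.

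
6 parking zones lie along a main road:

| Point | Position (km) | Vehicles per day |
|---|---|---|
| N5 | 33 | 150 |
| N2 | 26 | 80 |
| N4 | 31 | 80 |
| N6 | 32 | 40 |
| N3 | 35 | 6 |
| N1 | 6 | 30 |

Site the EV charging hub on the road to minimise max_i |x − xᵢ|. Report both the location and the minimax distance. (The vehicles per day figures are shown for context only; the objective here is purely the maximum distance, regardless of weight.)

The 1-center on a line is the midpoint of the two extreme points: leftmost at 6, rightmost at 35.
Optimal location = (6 + 35)/2 = 20.5; maximum distance = (35 − 6)/2 = 14.5.

location 20.5, max distance 14.5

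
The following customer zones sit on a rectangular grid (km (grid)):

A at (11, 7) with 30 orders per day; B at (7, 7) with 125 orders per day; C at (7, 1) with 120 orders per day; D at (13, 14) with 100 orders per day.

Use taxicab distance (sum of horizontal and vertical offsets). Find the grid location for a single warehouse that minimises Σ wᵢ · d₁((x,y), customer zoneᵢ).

Manhattan distance separates: Σwᵢ(|x−xᵢ|+|y−yᵢ|) = Σwᵢ|x−xᵢ| + Σwᵢ|y−yᵢ|, so x and y are optimised independently as 1-D weighted medians.
Total weight W = 375; half = 187.5.
x-coordinate, sorted with cumulative weight:
  x=7 (B, w=125) cum 125
  x=7 (C, w=120) cum 245  ← median
  x=11 (A, w=30) cum 275
  x=13 (D, w=100) cum 375
⇒ x* = 7
y-coordinate, sorted with cumulative weight:
  y=1 (C, w=120) cum 120
  y=7 (A, w=30) cum 150
  y=7 (B, w=125) cum 275  ← median
  y=14 (D, w=100) cum 375
⇒ y* = 7

(7, 7)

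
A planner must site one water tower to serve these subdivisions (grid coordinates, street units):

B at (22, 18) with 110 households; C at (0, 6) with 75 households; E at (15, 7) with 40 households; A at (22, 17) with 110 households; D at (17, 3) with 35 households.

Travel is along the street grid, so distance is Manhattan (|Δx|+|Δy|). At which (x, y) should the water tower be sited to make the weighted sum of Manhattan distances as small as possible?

Manhattan distance separates: Σwᵢ(|x−xᵢ|+|y−yᵢ|) = Σwᵢ|x−xᵢ| + Σwᵢ|y−yᵢ|, so x and y are optimised independently as 1-D weighted medians.
Total weight W = 370; half = 185.
x-coordinate, sorted with cumulative weight:
  x=0 (C, w=75) cum 75
  x=15 (E, w=40) cum 115
  x=17 (D, w=35) cum 150
  x=22 (B, w=110) cum 260  ← median
  x=22 (A, w=110) cum 370
⇒ x* = 22
y-coordinate, sorted with cumulative weight:
  y=3 (D, w=35) cum 35
  y=6 (C, w=75) cum 110
  y=7 (E, w=40) cum 150
  y=17 (A, w=110) cum 260  ← median
  y=18 (B, w=110) cum 370
⇒ y* = 17

(22, 17)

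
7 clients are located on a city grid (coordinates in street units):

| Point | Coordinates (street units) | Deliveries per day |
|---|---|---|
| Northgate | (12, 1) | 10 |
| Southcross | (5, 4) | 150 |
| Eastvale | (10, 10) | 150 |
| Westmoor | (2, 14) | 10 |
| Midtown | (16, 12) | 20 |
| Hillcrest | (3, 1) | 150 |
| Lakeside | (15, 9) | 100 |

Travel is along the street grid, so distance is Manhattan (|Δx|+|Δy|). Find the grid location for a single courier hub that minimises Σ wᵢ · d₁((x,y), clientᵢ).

(5, 4)

Manhattan distance separates: Σwᵢ(|x−xᵢ|+|y−yᵢ|) = Σwᵢ|x−xᵢ| + Σwᵢ|y−yᵢ|, so x and y are optimised independently as 1-D weighted medians.
Total weight W = 590; half = 295.
x-coordinate, sorted with cumulative weight:
  x=2 (Westmoor, w=10) cum 10
  x=3 (Hillcrest, w=150) cum 160
  x=5 (Southcross, w=150) cum 310  ← median
  x=10 (Eastvale, w=150) cum 460
  x=12 (Northgate, w=10) cum 470
  x=15 (Lakeside, w=100) cum 570
  x=16 (Midtown, w=20) cum 590
⇒ x* = 5
y-coordinate, sorted with cumulative weight:
  y=1 (Northgate, w=10) cum 10
  y=1 (Hillcrest, w=150) cum 160
  y=4 (Southcross, w=150) cum 310  ← median
  y=9 (Lakeside, w=100) cum 410
  y=10 (Eastvale, w=150) cum 560
  y=12 (Midtown, w=20) cum 580
  y=14 (Westmoor, w=10) cum 590
⇒ y* = 4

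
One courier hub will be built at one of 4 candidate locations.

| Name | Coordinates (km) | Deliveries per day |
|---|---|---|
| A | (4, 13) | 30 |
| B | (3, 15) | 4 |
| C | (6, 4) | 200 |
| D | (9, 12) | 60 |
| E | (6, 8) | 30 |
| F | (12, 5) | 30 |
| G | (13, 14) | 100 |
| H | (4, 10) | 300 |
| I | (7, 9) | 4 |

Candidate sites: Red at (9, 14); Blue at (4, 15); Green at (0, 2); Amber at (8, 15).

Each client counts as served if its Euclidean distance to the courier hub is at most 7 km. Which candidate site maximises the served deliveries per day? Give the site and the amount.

Red, covering 528

Coverage radius r = 7 km; a point is covered iff (Δx)²+(Δy)² ≤ 7² = 49.
  Red (9, 14): covers {A, B, D, E, G, H, I} → 528
  Blue (4, 15): covers {A, B, D, H, I} → 398
  Green (0, 2): covers {C} → 200
  Amber (8, 15): covers {A, B, D, G, H, I} → 498
Maximum coverage at Red: 528 deliveries per day.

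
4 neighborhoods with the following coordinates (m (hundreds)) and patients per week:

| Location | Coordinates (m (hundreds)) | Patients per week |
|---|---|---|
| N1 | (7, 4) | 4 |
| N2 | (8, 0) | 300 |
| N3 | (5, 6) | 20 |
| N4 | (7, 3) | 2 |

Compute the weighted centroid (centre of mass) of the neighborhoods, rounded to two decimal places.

The minimiser of Σwᵢ‖p−pᵢ‖² is the weighted centroid p* = (Σwᵢpᵢ)/(Σwᵢ).
Σwᵢ = 326.
Σwᵢxᵢ = 4·7 + 300·8 + 20·5 + 2·7 = 2542.
Σwᵢyᵢ = 4·4 + 300·0 + 20·6 + 2·3 = 142.
x* = 2542/326 = 7.80, y* = 142/326 = 0.44.

(7.80, 0.44)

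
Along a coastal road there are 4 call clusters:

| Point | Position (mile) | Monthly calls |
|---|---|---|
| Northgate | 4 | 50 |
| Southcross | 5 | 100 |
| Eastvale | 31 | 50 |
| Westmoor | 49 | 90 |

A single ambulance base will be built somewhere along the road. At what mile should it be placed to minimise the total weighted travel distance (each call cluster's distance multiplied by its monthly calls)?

For a sum of weighted absolute distances on a line, the optimum is the weighted median (not the mean). Total weight W = 290; half-weight = 145.
Sort by position and accumulate weight:
  mile 4 (Northgate, w=50) → cum 50
  mile 5 (Southcross, w=100) → cum 150  ≥ 145 → median here
  mile 31 (Eastvale, w=50) → cum 200
  mile 49 (Westmoor, w=90) → cum 290
Optimal location: mile 5.

x = 5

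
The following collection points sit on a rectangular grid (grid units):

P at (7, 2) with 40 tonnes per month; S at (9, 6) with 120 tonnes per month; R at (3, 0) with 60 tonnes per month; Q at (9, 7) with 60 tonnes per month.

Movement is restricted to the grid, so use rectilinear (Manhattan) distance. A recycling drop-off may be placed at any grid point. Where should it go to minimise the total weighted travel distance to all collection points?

(9, 6)

Manhattan distance separates: Σwᵢ(|x−xᵢ|+|y−yᵢ|) = Σwᵢ|x−xᵢ| + Σwᵢ|y−yᵢ|, so x and y are optimised independently as 1-D weighted medians.
Total weight W = 280; half = 140.
x-coordinate, sorted with cumulative weight:
  x=3 (R, w=60) cum 60
  x=7 (P, w=40) cum 100
  x=9 (S, w=120) cum 220  ← median
  x=9 (Q, w=60) cum 280
⇒ x* = 9
y-coordinate, sorted with cumulative weight:
  y=0 (R, w=60) cum 60
  y=2 (P, w=40) cum 100
  y=6 (S, w=120) cum 220  ← median
  y=7 (Q, w=60) cum 280
⇒ y* = 6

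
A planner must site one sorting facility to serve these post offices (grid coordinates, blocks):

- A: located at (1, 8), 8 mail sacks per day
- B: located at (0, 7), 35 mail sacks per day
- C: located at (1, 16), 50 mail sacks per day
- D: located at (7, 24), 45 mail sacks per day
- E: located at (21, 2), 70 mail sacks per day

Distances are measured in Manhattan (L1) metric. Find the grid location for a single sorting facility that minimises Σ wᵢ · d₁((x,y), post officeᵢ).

(7, 7)

Manhattan distance separates: Σwᵢ(|x−xᵢ|+|y−yᵢ|) = Σwᵢ|x−xᵢ| + Σwᵢ|y−yᵢ|, so x and y are optimised independently as 1-D weighted medians.
Total weight W = 208; half = 104.
x-coordinate, sorted with cumulative weight:
  x=0 (B, w=35) cum 35
  x=1 (A, w=8) cum 43
  x=1 (C, w=50) cum 93
  x=7 (D, w=45) cum 138  ← median
  x=21 (E, w=70) cum 208
⇒ x* = 7
y-coordinate, sorted with cumulative weight:
  y=2 (E, w=70) cum 70
  y=7 (B, w=35) cum 105  ← median
  y=8 (A, w=8) cum 113
  y=16 (C, w=50) cum 163
  y=24 (D, w=45) cum 208
⇒ y* = 7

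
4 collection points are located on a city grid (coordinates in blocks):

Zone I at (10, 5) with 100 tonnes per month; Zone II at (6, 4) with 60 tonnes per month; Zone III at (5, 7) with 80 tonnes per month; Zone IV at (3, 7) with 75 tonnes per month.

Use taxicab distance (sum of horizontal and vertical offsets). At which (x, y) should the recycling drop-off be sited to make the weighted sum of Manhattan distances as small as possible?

(6, 5)

Manhattan distance separates: Σwᵢ(|x−xᵢ|+|y−yᵢ|) = Σwᵢ|x−xᵢ| + Σwᵢ|y−yᵢ|, so x and y are optimised independently as 1-D weighted medians.
Total weight W = 315; half = 157.5.
x-coordinate, sorted with cumulative weight:
  x=3 (Zone IV, w=75) cum 75
  x=5 (Zone III, w=80) cum 155
  x=6 (Zone II, w=60) cum 215  ← median
  x=10 (Zone I, w=100) cum 315
⇒ x* = 6
y-coordinate, sorted with cumulative weight:
  y=4 (Zone II, w=60) cum 60
  y=5 (Zone I, w=100) cum 160  ← median
  y=7 (Zone III, w=80) cum 240
  y=7 (Zone IV, w=75) cum 315
⇒ y* = 5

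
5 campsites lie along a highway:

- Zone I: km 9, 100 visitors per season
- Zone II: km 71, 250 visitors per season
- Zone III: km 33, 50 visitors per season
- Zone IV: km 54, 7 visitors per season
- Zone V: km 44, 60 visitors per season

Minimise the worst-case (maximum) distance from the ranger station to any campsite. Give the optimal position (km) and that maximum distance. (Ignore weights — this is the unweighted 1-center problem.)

location 40, max distance 31

The 1-center on a line is the midpoint of the two extreme points: leftmost at 9, rightmost at 71.
Optimal location = (9 + 71)/2 = 40; maximum distance = (71 − 9)/2 = 31.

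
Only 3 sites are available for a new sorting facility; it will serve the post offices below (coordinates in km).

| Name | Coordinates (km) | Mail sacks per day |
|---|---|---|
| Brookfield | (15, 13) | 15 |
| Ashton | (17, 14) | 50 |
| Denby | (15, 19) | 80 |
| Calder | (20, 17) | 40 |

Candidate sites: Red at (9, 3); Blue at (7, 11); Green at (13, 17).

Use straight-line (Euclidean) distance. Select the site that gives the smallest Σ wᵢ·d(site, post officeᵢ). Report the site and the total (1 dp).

Green, total 823.4 km

Total weighted distance at each candidate:
  Red (9, 3): total = 2934.2
  Blue (7, 11): total = 2123.5
  Green (13, 17): total = 823.4
Minimum is at Green with total 823.4 km.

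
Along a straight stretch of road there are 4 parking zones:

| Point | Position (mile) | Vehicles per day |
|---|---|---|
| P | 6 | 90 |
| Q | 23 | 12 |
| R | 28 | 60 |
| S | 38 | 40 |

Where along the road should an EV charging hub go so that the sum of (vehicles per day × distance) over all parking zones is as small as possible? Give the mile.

x = 23

For a sum of weighted absolute distances on a line, the optimum is the weighted median (not the mean). Total weight W = 202; half-weight = 101.
Sort by position and accumulate weight:
  mile 6 (P, w=90) → cum 90
  mile 23 (Q, w=12) → cum 102  ≥ 101 → median here
  mile 28 (R, w=60) → cum 162
  mile 38 (S, w=40) → cum 202
Optimal location: mile 23.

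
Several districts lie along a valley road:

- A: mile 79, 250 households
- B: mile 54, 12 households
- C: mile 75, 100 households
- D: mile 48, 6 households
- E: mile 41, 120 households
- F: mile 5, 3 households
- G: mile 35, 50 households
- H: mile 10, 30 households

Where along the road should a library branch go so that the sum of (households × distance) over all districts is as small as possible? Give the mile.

x = 75

For a sum of weighted absolute distances on a line, the optimum is the weighted median (not the mean). Total weight W = 571; half-weight = 285.5.
Sort by position and accumulate weight:
  mile 5 (F, w=3) → cum 3
  mile 10 (H, w=30) → cum 33
  mile 35 (G, w=50) → cum 83
  mile 41 (E, w=120) → cum 203
  mile 48 (D, w=6) → cum 209
  mile 54 (B, w=12) → cum 221
  mile 75 (C, w=100) → cum 321  ≥ 285.5 → median here
  mile 79 (A, w=250) → cum 571
Optimal location: mile 75.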